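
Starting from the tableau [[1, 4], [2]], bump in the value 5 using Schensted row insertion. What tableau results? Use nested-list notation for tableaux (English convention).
5 is larger than every entry of row 1, so it is appended to row 1. The new tableau is [[1, 4, 5], [2]].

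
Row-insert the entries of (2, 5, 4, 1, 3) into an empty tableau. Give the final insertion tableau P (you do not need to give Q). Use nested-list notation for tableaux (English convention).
P = [[1, 3], [2, 4], [5]]

After inserting 2: P = [[2]].
After inserting 5: P = [[2, 5]].
After inserting 4: P = [[2, 4], [5]].
After inserting 1: P = [[1, 4], [2], [5]].
After inserting 3: P = [[1, 3], [2, 4], [5]].

So P = [[1, 3], [2, 4], [5]].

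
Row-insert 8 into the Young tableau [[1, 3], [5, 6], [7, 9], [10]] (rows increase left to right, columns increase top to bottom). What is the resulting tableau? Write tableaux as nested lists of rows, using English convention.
[[1, 3, 8], [5, 6], [7, 9], [10]]

8 is larger than every entry of row 1, so it is appended to row 1. The new tableau is [[1, 3, 8], [5, 6], [7, 9], [10]].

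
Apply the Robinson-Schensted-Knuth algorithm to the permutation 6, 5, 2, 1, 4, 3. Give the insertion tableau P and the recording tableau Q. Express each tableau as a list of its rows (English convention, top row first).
P = [[1, 3], [2, 4], [5], [6]], Q = [[1, 5], [2, 6], [3], [4]]

Insert each entry of the permutation into P by Schensted row insertion, recording in Q the position of each new cell.

Insert 6: appended to row 1. P = [[6]].
Insert 5: 5 bumps 6 from row 1; 6 starts row 2. P = [[5], [6]].
Insert 2: 2 bumps 5 from row 1; 5 bumps 6 from row 2; 6 starts row 3. P = [[2], [5], [6]].
Insert 1: 1 bumps 2 from row 1; 2 bumps 5 from row 2; 5 bumps 6 from row 3; 6 starts row 4. P = [[1], [2], [5], [6]].
Insert 4: appended to row 1. P = [[1, 4], [2], [5], [6]].
Insert 3: 3 bumps 4 from row 1; 4 appends to row 2. P = [[1, 3], [2, 4], [5], [6]].

So P = [[1, 3], [2, 4], [5], [6]], Q = [[1, 5], [2, 6], [3], [4]].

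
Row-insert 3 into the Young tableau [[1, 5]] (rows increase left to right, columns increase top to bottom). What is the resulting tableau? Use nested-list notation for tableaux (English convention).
[[1, 3], [5]]

In row 1, 3 replaces 5 (the leftmost entry greater than 3); 5 is bumped to row 2. 5 starts a new row 2. The new tableau is [[1, 3], [5]].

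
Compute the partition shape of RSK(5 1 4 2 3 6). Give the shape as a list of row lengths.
Row-insert each entry into an empty tableau.

After inserting 5: P = [[5]].
After inserting 1: P = [[1], [5]].
After inserting 4: P = [[1, 4], [5]].
After inserting 2: P = [[1, 2], [4], [5]].
After inserting 3: P = [[1, 2, 3], [4], [5]].
After inserting 6: P = [[1, 2, 3, 6], [4], [5]].

The final insertion tableau P = [[1, 2, 3, 6], [4], [5]] has shape [4, 1, 1].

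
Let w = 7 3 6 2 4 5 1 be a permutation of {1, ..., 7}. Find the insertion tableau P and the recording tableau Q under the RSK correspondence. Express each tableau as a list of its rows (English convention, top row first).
P = [[1, 4, 5], [2, 6], [3], [7]], Q = [[1, 3, 6], [2, 5], [4], [7]]

Insert each entry of the permutation into P by Schensted row insertion, recording in Q the position of each new cell.

Insert 7: appended to row 1. P = [[7]], Q = [[1]].
Insert 3: 3 bumps 7 from row 1; 7 starts row 2. P = [[3], [7]], Q = [[1], [2]].
Insert 6: appended to row 1. P = [[3, 6], [7]], Q = [[1, 3], [2]].
Insert 2: 2 bumps 3 from row 1; 3 bumps 7 from row 2; 7 starts row 3. P = [[2, 6], [3], [7]], Q = [[1, 3], [2], [4]].
Insert 4: 4 bumps 6 from row 1; 6 appends to row 2. P = [[2, 4], [3, 6], [7]], Q = [[1, 3], [2, 5], [4]].
Insert 5: appended to row 1. P = [[2, 4, 5], [3, 6], [7]], Q = [[1, 3, 6], [2, 5], [4]].
Insert 1: 1 bumps 2 from row 1; 2 bumps 3 from row 2; 3 bumps 7 from row 3; 7 starts row 4. P = [[1, 4, 5], [2, 6], [3], [7]], Q = [[1, 3, 6], [2, 5], [4], [7]].

So P = [[1, 4, 5], [2, 6], [3], [7]], Q = [[1, 3, 6], [2, 5], [4], [7]].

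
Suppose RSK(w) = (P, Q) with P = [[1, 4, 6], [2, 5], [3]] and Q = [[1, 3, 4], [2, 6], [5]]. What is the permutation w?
Reverse the RSK construction: for i from n down to 1, find the cell of Q containing i, remove the entry at that cell from P, and reverse-bump it up through P; the value ejected from row 1 is w(i).

Step i=6: Q has 6 at row 2, column 2; remove 5 from row 2 of P and reverse-bump: 5 enters row 1 and ejects 4. So w(6) = 4. P is now [[1, 5, 6], [2], [3]].
Step i=5: Q has 5 at row 3, column 1; remove 3 from row 3 of P and reverse-bump: 3 enters row 2 and ejects 2; 2 enters row 1 and ejects 1. So w(5) = 1. P is now [[2, 5, 6], [3]].
Step i=4: Q has 4 at row 1, column 3; remove that cell from P, ejecting 6. So w(4) = 6. P is now [[2, 5], [3]].
Step i=3: Q has 3 at row 1, column 2; remove that cell from P, ejecting 5. So w(3) = 5. P is now [[2], [3]].
Step i=2: Q has 2 at row 2, column 1; remove 3 from row 2 of P and reverse-bump: 3 enters row 1 and ejects 2. So w(2) = 2. P is now [[3]].
Step i=1: Q has 1 at row 1, column 1; remove that cell from P, ejecting 3. So w(1) = 3. P is now [].

So w = 3 2 5 6 1 4.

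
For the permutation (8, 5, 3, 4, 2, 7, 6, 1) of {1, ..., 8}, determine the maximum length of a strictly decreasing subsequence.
5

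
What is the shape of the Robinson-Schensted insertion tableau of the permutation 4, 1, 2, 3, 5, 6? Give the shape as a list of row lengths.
[5, 1]

Row-insert each entry into an empty tableau.

After inserting 4: P = [[4]].
After inserting 1: P = [[1], [4]].
After inserting 2: P = [[1, 2], [4]].
After inserting 3: P = [[1, 2, 3], [4]].
After inserting 5: P = [[1, 2, 3, 5], [4]].
After inserting 6: P = [[1, 2, 3, 5, 6], [4]].

The final insertion tableau P = [[1, 2, 3, 5, 6], [4]] has shape [5, 1].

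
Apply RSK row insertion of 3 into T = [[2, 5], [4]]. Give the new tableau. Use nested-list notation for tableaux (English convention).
[[2, 3], [4, 5]]

In row 1, 3 replaces 5 (the leftmost entry greater than 3); 5 is bumped to row 2. 5 is appended to row 2. The new tableau is [[2, 3], [4, 5]].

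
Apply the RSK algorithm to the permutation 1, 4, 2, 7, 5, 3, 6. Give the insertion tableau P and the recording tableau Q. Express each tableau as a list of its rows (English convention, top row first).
Insert each entry of the permutation into P by Schensted row insertion, recording in Q the position of each new cell.

Insert 1: appended to row 1. P = [[1]], Q = [[1]].
Insert 4: appended to row 1. P = [[1, 4]], Q = [[1, 2]].
Insert 2: 2 bumps 4 from row 1; 4 starts row 2. P = [[1, 2], [4]], Q = [[1, 2], [3]].
Insert 7: appended to row 1. P = [[1, 2, 7], [4]], Q = [[1, 2, 4], [3]].
Insert 5: 5 bumps 7 from row 1; 7 appends to row 2. P = [[1, 2, 5], [4, 7]], Q = [[1, 2, 4], [3, 5]].
Insert 3: 3 bumps 5 from row 1; 5 bumps 7 from row 2; 7 starts row 3. P = [[1, 2, 3], [4, 5], [7]], Q = [[1, 2, 4], [3, 5], [6]].
Insert 6: appended to row 1. P = [[1, 2, 3, 6], [4, 5], [7]], Q = [[1, 2, 4, 7], [3, 5], [6]].

So P = [[1, 2, 3, 6], [4, 5], [7]], Q = [[1, 2, 4, 7], [3, 5], [6]].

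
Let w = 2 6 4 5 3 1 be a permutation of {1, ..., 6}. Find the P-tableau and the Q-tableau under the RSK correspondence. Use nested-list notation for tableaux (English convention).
P = [[1, 3, 5], [2], [4], [6]], Q = [[1, 2, 4], [3], [5], [6]]

Insert each entry of the permutation into P by Schensted row insertion, recording in Q the position of each new cell.

Insert 2: appended to row 1. P = [[2]].
Insert 6: appended to row 1. P = [[2, 6]].
Insert 4: 4 bumps 6 from row 1; 6 starts row 2. P = [[2, 4], [6]].
Insert 5: appended to row 1. P = [[2, 4, 5], [6]].
Insert 3: 3 bumps 4 from row 1; 4 bumps 6 from row 2; 6 starts row 3. P = [[2, 3, 5], [4], [6]].
Insert 1: 1 bumps 2 from row 1; 2 bumps 4 from row 2; 4 bumps 6 from row 3; 6 starts row 4. P = [[1, 3, 5], [2], [4], [6]].

So P = [[1, 3, 5], [2], [4], [6]], Q = [[1, 2, 4], [3], [5], [6]].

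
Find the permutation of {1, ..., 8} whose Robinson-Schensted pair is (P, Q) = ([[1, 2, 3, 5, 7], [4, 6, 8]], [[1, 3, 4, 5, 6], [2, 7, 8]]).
4 1 2 3 6 8 5 7

Reverse RSK: for i = n, n-1, ..., 1, locate i in Q, remove the corresponding corner cell from P, and reverse-bump its entry up through P; the value ejected from row 1 is w(i).

So w = 4 1 2 3 6 8 5 7.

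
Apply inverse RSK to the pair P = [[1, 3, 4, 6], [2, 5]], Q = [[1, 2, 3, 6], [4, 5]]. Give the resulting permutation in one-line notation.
Reverse the RSK construction: for i from n down to 1, find the cell of Q containing i, remove the entry at that cell from P, and reverse-bump it up through P; the value ejected from row 1 is w(i).

Step i=6: Q has 6 at row 1, column 4; remove that cell from P, ejecting 6. So w(6) = 6. P is now [[1, 3, 4], [2, 5]].
Step i=5: Q has 5 at row 2, column 2; remove 5 from row 2 of P and reverse-bump: 5 enters row 1 and ejects 4. So w(5) = 4. P is now [[1, 3, 5], [2]].
Step i=4: Q has 4 at row 2, column 1; remove 2 from row 2 of P and reverse-bump: 2 enters row 1 and ejects 1. So w(4) = 1. P is now [[2, 3, 5]].
Step i=3: Q has 3 at row 1, column 3; remove that cell from P, ejecting 5. So w(3) = 5. P is now [[2, 3]].
Step i=2: Q has 2 at row 1, column 2; remove that cell from P, ejecting 3. So w(2) = 3. P is now [[2]].
Step i=1: Q has 1 at row 1, column 1; remove that cell from P, ejecting 2. So w(1) = 2. P is now [].

So w = 2 3 5 1 4 6.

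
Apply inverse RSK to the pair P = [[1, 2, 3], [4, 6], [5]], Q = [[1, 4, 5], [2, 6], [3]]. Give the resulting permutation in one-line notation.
5 4 1 2 6 3

Reverse the RSK construction: for i from n down to 1, find the cell of Q containing i, remove the entry at that cell from P, and reverse-bump it up through P; the value ejected from row 1 is w(i).

Step i=6: Q has 6 at row 2, column 2; remove 6 from row 2 of P and reverse-bump: 6 enters row 1 and ejects 3. So w(6) = 3. P is now [[1, 2, 6], [4], [5]].
Step i=5: Q has 5 at row 1, column 3; remove that cell from P, ejecting 6. So w(5) = 6. P is now [[1, 2], [4], [5]].
Step i=4: Q has 4 at row 1, column 2; remove that cell from P, ejecting 2. So w(4) = 2. P is now [[1], [4], [5]].
Step i=3: Q has 3 at row 3, column 1; remove 5 from row 3 of P and reverse-bump: 5 enters row 2 and ejects 4; 4 enters row 1 and ejects 1. So w(3) = 1. P is now [[4], [5]].
Step i=2: Q has 2 at row 2, column 1; remove 5 from row 2 of P and reverse-bump: 5 enters row 1 and ejects 4. So w(2) = 4. P is now [[5]].
Step i=1: Q has 1 at row 1, column 1; remove that cell from P, ejecting 5. So w(1) = 5. P is now [].

So w = 5 4 1 2 6 3.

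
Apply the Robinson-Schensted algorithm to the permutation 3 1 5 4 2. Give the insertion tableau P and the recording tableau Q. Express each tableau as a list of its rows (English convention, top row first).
P = [[1, 2], [3, 4], [5]], Q = [[1, 3], [2, 4], [5]]

Insert each entry of the permutation into P by Schensted row insertion, recording in Q the position of each new cell.

Insert 3: appended to row 1. P = [[3]], Q = [[1]].
Insert 1: 1 bumps 3 from row 1; 3 starts row 2. P = [[1], [3]], Q = [[1], [2]].
Insert 5: appended to row 1. P = [[1, 5], [3]], Q = [[1, 3], [2]].
Insert 4: 4 bumps 5 from row 1; 5 appends to row 2. P = [[1, 4], [3, 5]], Q = [[1, 3], [2, 4]].
Insert 2: 2 bumps 4 from row 1; 4 bumps 5 from row 2; 5 starts row 3. P = [[1, 2], [3, 4], [5]], Q = [[1, 3], [2, 4], [5]].

So P = [[1, 2], [3, 4], [5]], Q = [[1, 3], [2, 4], [5]].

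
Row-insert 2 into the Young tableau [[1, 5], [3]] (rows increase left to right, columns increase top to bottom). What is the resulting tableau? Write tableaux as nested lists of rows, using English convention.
[[1, 2], [3, 5]]

In row 1, 2 replaces 5 (the leftmost entry greater than 2); 5 is bumped to row 2. 5 is appended to row 2. The new tableau is [[1, 2], [3, 5]].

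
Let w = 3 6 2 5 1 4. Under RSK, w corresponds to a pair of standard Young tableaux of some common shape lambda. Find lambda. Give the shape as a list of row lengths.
[2, 2, 2]

RSK row insertion gives P = [[1, 4], [2, 5], [3, 6]], which has shape [2, 2, 2].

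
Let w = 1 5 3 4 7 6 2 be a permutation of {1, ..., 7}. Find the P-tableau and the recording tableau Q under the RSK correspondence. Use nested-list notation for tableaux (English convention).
Insert each entry of the permutation into P by Schensted row insertion, recording in Q the position of each new cell.

Insert 1: appended to row 1. P = [[1]].
Insert 5: appended to row 1. P = [[1, 5]].
Insert 3: 3 bumps 5 from row 1; 5 starts row 2. P = [[1, 3], [5]].
Insert 4: appended to row 1. P = [[1, 3, 4], [5]].
Insert 7: appended to row 1. P = [[1, 3, 4, 7], [5]].
Insert 6: 6 bumps 7 from row 1; 7 appends to row 2. P = [[1, 3, 4, 6], [5, 7]].
Insert 2: 2 bumps 3 from row 1; 3 bumps 5 from row 2; 5 starts row 3. P = [[1, 2, 4, 6], [3, 7], [5]].

So P = [[1, 2, 4, 6], [3, 7], [5]], Q = [[1, 2, 4, 5], [3, 6], [7]].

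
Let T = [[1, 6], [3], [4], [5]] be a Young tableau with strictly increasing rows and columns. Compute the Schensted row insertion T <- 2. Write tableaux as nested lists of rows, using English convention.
In row 1, 2 replaces 6 (the leftmost entry greater than 2); 6 is bumped to row 2. 6 is appended to row 2. The new tableau is [[1, 2], [3, 6], [4], [5]].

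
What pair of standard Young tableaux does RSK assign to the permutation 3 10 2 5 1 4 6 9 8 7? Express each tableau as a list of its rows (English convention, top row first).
P = [[1, 4, 6, 7], [2, 5, 8], [3, 9], [10]], Q = [[1, 2, 7, 8], [3, 4, 9], [5, 6], [10]]

Insert each entry of the permutation into P by Schensted row insertion, recording in Q the position of each new cell.

Insert 3: appended to row 1. P = [[3]].
Insert 10: appended to row 1. P = [[3, 10]].
Insert 2: 2 bumps 3 from row 1; 3 starts row 2. P = [[2, 10], [3]].
Insert 5: 5 bumps 10 from row 1; 10 appends to row 2. P = [[2, 5], [3, 10]].
Insert 1: 1 bumps 2 from row 1; 2 bumps 3 from row 2; 3 starts row 3. P = [[1, 5], [2, 10], [3]].
Insert 4: 4 bumps 5 from row 1; 5 bumps 10 from row 2; 10 appends to row 3. P = [[1, 4], [2, 5], [3, 10]].
Insert 6: appended to row 1. P = [[1, 4, 6], [2, 5], [3, 10]].
Insert 9: appended to row 1. P = [[1, 4, 6, 9], [2, 5], [3, 10]].
Insert 8: 8 bumps 9 from row 1; 9 appends to row 2. P = [[1, 4, 6, 8], [2, 5, 9], [3, 10]].
Insert 7: 7 bumps 8 from row 1; 8 bumps 9 from row 2; 9 bumps 10 from row 3; 10 starts row 4. P = [[1, 4, 6, 7], [2, 5, 8], [3, 9], [10]].

So P = [[1, 4, 6, 7], [2, 5, 8], [3, 9], [10]], Q = [[1, 2, 7, 8], [3, 4, 9], [5, 6], [10]].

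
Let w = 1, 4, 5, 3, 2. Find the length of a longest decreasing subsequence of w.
3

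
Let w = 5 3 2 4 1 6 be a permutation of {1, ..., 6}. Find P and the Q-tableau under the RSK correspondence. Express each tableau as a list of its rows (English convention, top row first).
P = [[1, 4, 6], [2], [3], [5]], Q = [[1, 4, 6], [2], [3], [5]]

Insert each entry of the permutation into P by Schensted row insertion, recording in Q the position of each new cell.

Insert 5: appended to row 1. P = [[5]], Q = [[1]].
Insert 3: 3 bumps 5 from row 1; 5 starts row 2. P = [[3], [5]], Q = [[1], [2]].
Insert 2: 2 bumps 3 from row 1; 3 bumps 5 from row 2; 5 starts row 3. P = [[2], [3], [5]], Q = [[1], [2], [3]].
Insert 4: appended to row 1. P = [[2, 4], [3], [5]], Q = [[1, 4], [2], [3]].
Insert 1: 1 bumps 2 from row 1; 2 bumps 3 from row 2; 3 bumps 5 from row 3; 5 starts row 4. P = [[1, 4], [2], [3], [5]], Q = [[1, 4], [2], [3], [5]].
Insert 6: appended to row 1. P = [[1, 4, 6], [2], [3], [5]], Q = [[1, 4, 6], [2], [3], [5]].

So P = [[1, 4, 6], [2], [3], [5]], Q = [[1, 4, 6], [2], [3], [5]].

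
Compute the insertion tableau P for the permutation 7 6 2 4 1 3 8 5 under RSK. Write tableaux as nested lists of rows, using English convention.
P = [[1, 3, 5], [2, 4, 8], [6], [7]]

After inserting 7: P = [[7]].
After inserting 6: P = [[6], [7]].
After inserting 2: P = [[2], [6], [7]].
After inserting 4: P = [[2, 4], [6], [7]].
After inserting 1: P = [[1, 4], [2], [6], [7]].
After inserting 3: P = [[1, 3], [2, 4], [6], [7]].
After inserting 8: P = [[1, 3, 8], [2, 4], [6], [7]].
After inserting 5: P = [[1, 3, 5], [2, 4, 8], [6], [7]].

So P = [[1, 3, 5], [2, 4, 8], [6], [7]].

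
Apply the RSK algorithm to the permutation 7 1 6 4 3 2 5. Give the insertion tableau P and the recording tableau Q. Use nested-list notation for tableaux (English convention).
P = [[1, 2, 5], [3], [4], [6], [7]], Q = [[1, 3, 7], [2], [4], [5], [6]]

Insert each entry of the permutation into P by Schensted row insertion, recording in Q the position of each new cell.

Insert 7: appended to row 1. P = [[7]].
Insert 1: 1 bumps 7 from row 1; 7 starts row 2. P = [[1], [7]].
Insert 6: appended to row 1. P = [[1, 6], [7]].
Insert 4: 4 bumps 6 from row 1; 6 bumps 7 from row 2; 7 starts row 3. P = [[1, 4], [6], [7]].
Insert 3: 3 bumps 4 from row 1; 4 bumps 6 from row 2; 6 bumps 7 from row 3; 7 starts row 4. P = [[1, 3], [4], [6], [7]].
Insert 2: 2 bumps 3 from row 1; 3 bumps 4 from row 2; 4 bumps 6 from row 3; 6 bumps 7 from row 4; 7 starts row 5. P = [[1, 2], [3], [4], [6], [7]].
Insert 5: appended to row 1. P = [[1, 2, 5], [3], [4], [6], [7]].

So P = [[1, 2, 5], [3], [4], [6], [7]], Q = [[1, 3, 7], [2], [4], [5], [6]].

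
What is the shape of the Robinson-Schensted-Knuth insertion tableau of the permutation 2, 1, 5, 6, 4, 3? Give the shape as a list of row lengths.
[3, 2, 1]

Row-insert each entry into an empty tableau.

After inserting 2: P = [[2]].
After inserting 1: P = [[1], [2]].
After inserting 5: P = [[1, 5], [2]].
After inserting 6: P = [[1, 5, 6], [2]].
After inserting 4: P = [[1, 4, 6], [2, 5]].
After inserting 3: P = [[1, 3, 6], [2, 4], [5]].

The final insertion tableau P = [[1, 3, 6], [2, 4], [5]] has shape [3, 2, 1].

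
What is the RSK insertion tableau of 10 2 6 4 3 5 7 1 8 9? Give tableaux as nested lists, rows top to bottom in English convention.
Insert 10: appended to row 1. P = [[10]].
Insert 2: 2 bumps 10 from row 1; 10 starts row 2. P = [[2], [10]].
Insert 6: appended to row 1. P = [[2, 6], [10]].
Insert 4: 4 bumps 6 from row 1; 6 bumps 10 from row 2; 10 starts row 3. P = [[2, 4], [6], [10]].
Insert 3: 3 bumps 4 from row 1; 4 bumps 6 from row 2; 6 bumps 10 from row 3; 10 starts row 4. P = [[2, 3], [4], [6], [10]].
Insert 5: appended to row 1. P = [[2, 3, 5], [4], [6], [10]].
Insert 7: appended to row 1. P = [[2, 3, 5, 7], [4], [6], [10]].
Insert 1: 1 bumps 2 from row 1; 2 bumps 4 from row 2; 4 bumps 6 from row 3; 6 bumps 10 from row 4; 10 starts row 5. P = [[1, 3, 5, 7], [2], [4], [6], [10]].
Insert 8: appended to row 1. P = [[1, 3, 5, 7, 8], [2], [4], [6], [10]].
Insert 9: appended to row 1. P = [[1, 3, 5, 7, 8, 9], [2], [4], [6], [10]].

So P = [[1, 3, 5, 7, 8, 9], [2], [4], [6], [10]].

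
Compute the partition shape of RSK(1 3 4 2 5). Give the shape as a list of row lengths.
[4, 1]

Row-insert each entry into an empty tableau.

After inserting 1: P = [[1]].
After inserting 3: P = [[1, 3]].
After inserting 4: P = [[1, 3, 4]].
After inserting 2: P = [[1, 2, 4], [3]].
After inserting 5: P = [[1, 2, 4, 5], [3]].

The final insertion tableau P = [[1, 2, 4, 5], [3]] has shape [4, 1].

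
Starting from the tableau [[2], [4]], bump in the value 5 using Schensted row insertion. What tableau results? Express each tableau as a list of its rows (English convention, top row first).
5 is larger than every entry of row 1, so it is appended to row 1. The new tableau is [[2, 5], [4]].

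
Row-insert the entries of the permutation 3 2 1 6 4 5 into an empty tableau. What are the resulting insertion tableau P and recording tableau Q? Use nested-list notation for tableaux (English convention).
P = [[1, 4, 5], [2, 6], [3]], Q = [[1, 4, 6], [2, 5], [3]]

Insert each entry of the permutation into P by Schensted row insertion, recording in Q the position of each new cell.

After inserting 3: P = [[3]].
After inserting 2: P = [[2], [3]].
After inserting 1: P = [[1], [2], [3]].
After inserting 6: P = [[1, 6], [2], [3]].
After inserting 4: P = [[1, 4], [2, 6], [3]].
After inserting 5: P = [[1, 4, 5], [2, 6], [3]].

So P = [[1, 4, 5], [2, 6], [3]], Q = [[1, 4, 6], [2, 5], [3]].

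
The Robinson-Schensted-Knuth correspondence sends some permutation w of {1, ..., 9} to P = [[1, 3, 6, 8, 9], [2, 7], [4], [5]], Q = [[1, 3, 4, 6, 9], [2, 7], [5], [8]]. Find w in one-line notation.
Reverse the RSK construction: for i from n down to 1, find the cell of Q containing i, remove the entry at that cell from P, and reverse-bump it up through P; the value ejected from row 1 is w(i).

Step i=9: Q has 9 at row 1, column 5; remove that cell from P, ejecting 9. So w(9) = 9. P is now [[1, 3, 6, 8], [2, 7], [4], [5]].
Step i=8: Q has 8 at row 4, column 1; remove 5 from row 4 of P and reverse-bump: 5 enters row 3 and ejects 4; 4 enters row 2 and ejects 2; 2 enters row 1 and ejects 1. So w(8) = 1. P is now [[2, 3, 6, 8], [4, 7], [5]].
Step i=7: Q has 7 at row 2, column 2; remove 7 from row 2 of P and reverse-bump: 7 enters row 1 and ejects 6. So w(7) = 6. P is now [[2, 3, 7, 8], [4], [5]].
Step i=6: Q has 6 at row 1, column 4; remove that cell from P, ejecting 8. So w(6) = 8. P is now [[2, 3, 7], [4], [5]].
Step i=5: Q has 5 at row 3, column 1; remove 5 from row 3 of P and reverse-bump: 5 enters row 2 and ejects 4; 4 enters row 1 and ejects 3. So w(5) = 3. P is now [[2, 4, 7], [5]].
Step i=4: Q has 4 at row 1, column 3; remove that cell from P, ejecting 7. So w(4) = 7. P is now [[2, 4], [5]].
Step i=3: Q has 3 at row 1, column 2; remove that cell from P, ejecting 4. So w(3) = 4. P is now [[2], [5]].
Step i=2: Q has 2 at row 2, column 1; remove 5 from row 2 of P and reverse-bump: 5 enters row 1 and ejects 2. So w(2) = 2. P is now [[5]].
Step i=1: Q has 1 at row 1, column 1; remove that cell from P, ejecting 5. So w(1) = 5. P is now [].

So w = 5 2 4 7 3 8 6 1 9.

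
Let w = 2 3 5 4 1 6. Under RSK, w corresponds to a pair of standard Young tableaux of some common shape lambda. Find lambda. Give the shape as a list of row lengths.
RSK row insertion gives P = [[1, 3, 4, 6], [2], [5]], which has shape [4, 1, 1].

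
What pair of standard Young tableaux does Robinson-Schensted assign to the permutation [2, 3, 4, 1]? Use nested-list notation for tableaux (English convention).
P = [[1, 3, 4], [2]], Q = [[1, 2, 3], [4]]

Insert each entry of the permutation into P by Schensted row insertion, recording in Q the position of each new cell.

Insert 2: appended to row 1. P = [[2]], Q = [[1]].
Insert 3: appended to row 1. P = [[2, 3]], Q = [[1, 2]].
Insert 4: appended to row 1. P = [[2, 3, 4]], Q = [[1, 2, 3]].
Insert 1: 1 bumps 2 from row 1; 2 starts row 2. P = [[1, 3, 4], [2]], Q = [[1, 2, 3], [4]].

So P = [[1, 3, 4], [2]], Q = [[1, 2, 3], [4]].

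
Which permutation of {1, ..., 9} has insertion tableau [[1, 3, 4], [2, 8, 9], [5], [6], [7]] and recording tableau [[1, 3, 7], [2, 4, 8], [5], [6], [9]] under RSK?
Reverse the RSK construction: for i from n down to 1, find the cell of Q containing i, remove the entry at that cell from P, and reverse-bump it up through P; the value ejected from row 1 is w(i).

Step i=9: Q has 9 at row 5, column 1; remove 7 from row 5 of P and reverse-bump: 7 enters row 4 and ejects 6; 6 enters row 3 and ejects 5; 5 enters row 2 and ejects 2; 2 enters row 1 and ejects 1. So w(9) = 1. P is now [[2, 3, 4], [5, 8, 9], [6], [7]].
Step i=8: Q has 8 at row 2, column 3; remove 9 from row 2 of P and reverse-bump: 9 enters row 1 and ejects 4. So w(8) = 4. P is now [[2, 3, 9], [5, 8], [6], [7]].
Step i=7: Q has 7 at row 1, column 3; remove that cell from P, ejecting 9. So w(7) = 9. P is now [[2, 3], [5, 8], [6], [7]].
Step i=6: Q has 6 at row 4, column 1; remove 7 from row 4 of P and reverse-bump: 7 enters row 3 and ejects 6; 6 enters row 2 and ejects 5; 5 enters row 1 and ejects 3. So w(6) = 3. P is now [[2, 5], [6, 8], [7]].
Step i=5: Q has 5 at row 3, column 1; remove 7 from row 3 of P and reverse-bump: 7 enters row 2 and ejects 6; 6 enters row 1 and ejects 5. So w(5) = 5. P is now [[2, 6], [7, 8]].
Step i=4: Q has 4 at row 2, column 2; remove 8 from row 2 of P and reverse-bump: 8 enters row 1 and ejects 6. So w(4) = 6. P is now [[2, 8], [7]].
Step i=3: Q has 3 at row 1, column 2; remove that cell from P, ejecting 8. So w(3) = 8. P is now [[2], [7]].
Step i=2: Q has 2 at row 2, column 1; remove 7 from row 2 of P and reverse-bump: 7 enters row 1 and ejects 2. So w(2) = 2. P is now [[7]].
Step i=1: Q has 1 at row 1, column 1; remove that cell from P, ejecting 7. So w(1) = 7. P is now [].

So w = 7 2 8 6 5 3 9 4 1.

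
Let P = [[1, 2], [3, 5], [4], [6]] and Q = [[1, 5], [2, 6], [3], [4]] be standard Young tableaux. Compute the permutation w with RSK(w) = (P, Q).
Reverse the RSK construction: for i from n down to 1, find the cell of Q containing i, remove the entry at that cell from P, and reverse-bump it up through P; the value ejected from row 1 is w(i).

Step i=6: Q has 6 at row 2, column 2; remove 5 from row 2 of P and reverse-bump: 5 enters row 1 and ejects 2. So w(6) = 2. P is now [[1, 5], [3], [4], [6]].
Step i=5: Q has 5 at row 1, column 2; remove that cell from P, ejecting 5. So w(5) = 5. P is now [[1], [3], [4], [6]].
Step i=4: Q has 4 at row 4, column 1; remove 6 from row 4 of P and reverse-bump: 6 enters row 3 and ejects 4; 4 enters row 2 and ejects 3; 3 enters row 1 and ejects 1. So w(4) = 1. P is now [[3], [4], [6]].
Step i=3: Q has 3 at row 3, column 1; remove 6 from row 3 of P and reverse-bump: 6 enters row 2 and ejects 4; 4 enters row 1 and ejects 3. So w(3) = 3. P is now [[4], [6]].
Step i=2: Q has 2 at row 2, column 1; remove 6 from row 2 of P and reverse-bump: 6 enters row 1 and ejects 4. So w(2) = 4. P is now [[6]].
Step i=1: Q has 1 at row 1, column 1; remove that cell from P, ejecting 6. So w(1) = 6. P is now [].

So w = 6 4 3 1 5 2.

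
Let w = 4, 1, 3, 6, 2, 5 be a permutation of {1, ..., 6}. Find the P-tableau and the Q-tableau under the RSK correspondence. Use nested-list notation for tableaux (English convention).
Insert each entry of the permutation into P by Schensted row insertion, recording in Q the position of each new cell.

Insert 4: appended to row 1. P = [[4]].
Insert 1: 1 bumps 4 from row 1; 4 starts row 2. P = [[1], [4]].
Insert 3: appended to row 1. P = [[1, 3], [4]].
Insert 6: appended to row 1. P = [[1, 3, 6], [4]].
Insert 2: 2 bumps 3 from row 1; 3 bumps 4 from row 2; 4 starts row 3. P = [[1, 2, 6], [3], [4]].
Insert 5: 5 bumps 6 from row 1; 6 appends to row 2. P = [[1, 2, 5], [3, 6], [4]].

So P = [[1, 2, 5], [3, 6], [4]], Q = [[1, 3, 4], [2, 6], [5]].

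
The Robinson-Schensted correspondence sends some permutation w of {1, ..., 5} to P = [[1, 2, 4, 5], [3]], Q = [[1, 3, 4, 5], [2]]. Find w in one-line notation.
3 1 2 4 5

Reverse the RSK construction: for i from n down to 1, find the cell of Q containing i, remove the entry at that cell from P, and reverse-bump it up through P; the value ejected from row 1 is w(i).

Step i=5: Q has 5 at row 1, column 4; remove that cell from P, ejecting 5. So w(5) = 5. P is now [[1, 2, 4], [3]].
Step i=4: Q has 4 at row 1, column 3; remove that cell from P, ejecting 4. So w(4) = 4. P is now [[1, 2], [3]].
Step i=3: Q has 3 at row 1, column 2; remove that cell from P, ejecting 2. So w(3) = 2. P is now [[1], [3]].
Step i=2: Q has 2 at row 2, column 1; remove 3 from row 2 of P and reverse-bump: 3 enters row 1 and ejects 1. So w(2) = 1. P is now [[3]].
Step i=1: Q has 1 at row 1, column 1; remove that cell from P, ejecting 3. So w(1) = 3. P is now [].

So w = 3 1 2 4 5.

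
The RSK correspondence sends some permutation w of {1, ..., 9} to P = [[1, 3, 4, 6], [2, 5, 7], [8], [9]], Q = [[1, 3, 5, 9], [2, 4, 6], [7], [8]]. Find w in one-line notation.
2 1 5 3 9 8 7 4 6

Reverse the RSK construction: for i from n down to 1, find the cell of Q containing i, remove the entry at that cell from P, and reverse-bump it up through P; the value ejected from row 1 is w(i).

Step i=9: Q has 9 at row 1, column 4; remove that cell from P, ejecting 6. So w(9) = 6. P is now [[1, 3, 4], [2, 5, 7], [8], [9]].
Step i=8: Q has 8 at row 4, column 1; remove 9 from row 4 of P and reverse-bump: 9 enters row 3 and ejects 8; 8 enters row 2 and ejects 7; 7 enters row 1 and ejects 4. So w(8) = 4. P is now [[1, 3, 7], [2, 5, 8], [9]].
Step i=7: Q has 7 at row 3, column 1; remove 9 from row 3 of P and reverse-bump: 9 enters row 2 and ejects 8; 8 enters row 1 and ejects 7. So w(7) = 7. P is now [[1, 3, 8], [2, 5, 9]].
Step i=6: Q has 6 at row 2, column 3; remove 9 from row 2 of P and reverse-bump: 9 enters row 1 and ejects 8. So w(6) = 8. P is now [[1, 3, 9], [2, 5]].
Step i=5: Q has 5 at row 1, column 3; remove that cell from P, ejecting 9. So w(5) = 9. P is now [[1, 3], [2, 5]].
Step i=4: Q has 4 at row 2, column 2; remove 5 from row 2 of P and reverse-bump: 5 enters row 1 and ejects 3. So w(4) = 3. P is now [[1, 5], [2]].
Step i=3: Q has 3 at row 1, column 2; remove that cell from P, ejecting 5. So w(3) = 5. P is now [[1], [2]].
Step i=2: Q has 2 at row 2, column 1; remove 2 from row 2 of P and reverse-bump: 2 enters row 1 and ejects 1. So w(2) = 1. P is now [[2]].
Step i=1: Q has 1 at row 1, column 1; remove that cell from P, ejecting 2. So w(1) = 2. P is now [].

So w = 2 1 5 3 9 8 7 4 6.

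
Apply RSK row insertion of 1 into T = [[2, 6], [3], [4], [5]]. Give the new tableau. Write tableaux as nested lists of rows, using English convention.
[[1, 6], [2], [3], [4], [5]]

In row 1, 1 replaces 2 (the leftmost entry greater than 1); 2 is bumped to row 2. In row 2, 2 replaces 3 (the leftmost entry greater than 2); 3 is bumped to row 3. In row 3, 3 replaces 4 (the leftmost entry greater than 3); 4 is bumped to row 4. In row 4, 4 replaces 5 (the leftmost entry greater than 4); 5 is bumped to row 5. 5 starts a new row 5. The new tableau is [[1, 6], [2], [3], [4], [5]].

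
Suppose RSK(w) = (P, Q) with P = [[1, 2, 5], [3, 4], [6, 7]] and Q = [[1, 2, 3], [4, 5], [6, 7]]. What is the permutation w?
Reverse the RSK construction: for i from n down to 1, find the cell of Q containing i, remove the entry at that cell from P, and reverse-bump it up through P; the value ejected from row 1 is w(i).

Step i=7: Q has 7 at row 3, column 2; remove 7 from row 3 of P and reverse-bump: 7 enters row 2 and ejects 4; 4 enters row 1 and ejects 2. So w(7) = 2. P is now [[1, 4, 5], [3, 7], [6]].
Step i=6: Q has 6 at row 3, column 1; remove 6 from row 3 of P and reverse-bump: 6 enters row 2 and ejects 3; 3 enters row 1 and ejects 1. So w(6) = 1. P is now [[3, 4, 5], [6, 7]].
Step i=5: Q has 5 at row 2, column 2; remove 7 from row 2 of P and reverse-bump: 7 enters row 1 and ejects 5. So w(5) = 5. P is now [[3, 4, 7], [6]].
Step i=4: Q has 4 at row 2, column 1; remove 6 from row 2 of P and reverse-bump: 6 enters row 1 and ejects 4. So w(4) = 4. P is now [[3, 6, 7]].
Step i=3: Q has 3 at row 1, column 3; remove that cell from P, ejecting 7. So w(3) = 7. P is now [[3, 6]].
Step i=2: Q has 2 at row 1, column 2; remove that cell from P, ejecting 6. So w(2) = 6. P is now [[3]].
Step i=1: Q has 1 at row 1, column 1; remove that cell from P, ejecting 3. So w(1) = 3. P is now [].

So w = 3 6 7 4 5 1 2.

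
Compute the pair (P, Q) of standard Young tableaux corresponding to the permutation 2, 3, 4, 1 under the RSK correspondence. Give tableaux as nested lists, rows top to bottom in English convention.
Insert each entry of the permutation into P by Schensted row insertion, recording in Q the position of each new cell.

Insert 2: appended to row 1. P = [[2]], Q = [[1]].
Insert 3: appended to row 1. P = [[2, 3]], Q = [[1, 2]].
Insert 4: appended to row 1. P = [[2, 3, 4]], Q = [[1, 2, 3]].
Insert 1: 1 bumps 2 from row 1; 2 starts row 2. P = [[1, 3, 4], [2]], Q = [[1, 2, 3], [4]].

So P = [[1, 3, 4], [2]], Q = [[1, 2, 3], [4]].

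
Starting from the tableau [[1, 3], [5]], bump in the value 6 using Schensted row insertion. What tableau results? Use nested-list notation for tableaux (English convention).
6 is larger than every entry of row 1, so it is appended to row 1. The new tableau is [[1, 3, 6], [5]].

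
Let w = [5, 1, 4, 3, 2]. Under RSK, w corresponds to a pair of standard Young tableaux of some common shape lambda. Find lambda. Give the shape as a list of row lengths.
Row-insert each entry into an empty tableau.

After inserting 5: P = [[5]].
After inserting 1: P = [[1], [5]].
After inserting 4: P = [[1, 4], [5]].
After inserting 3: P = [[1, 3], [4], [5]].
After inserting 2: P = [[1, 2], [3], [4], [5]].

The final insertion tableau P = [[1, 2], [3], [4], [5]] has shape [2, 1, 1, 1].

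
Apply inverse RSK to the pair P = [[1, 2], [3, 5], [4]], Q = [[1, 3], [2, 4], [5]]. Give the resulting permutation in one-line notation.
4 1 5 3 2

Reverse the RSK construction: for i from n down to 1, find the cell of Q containing i, remove the entry at that cell from P, and reverse-bump it up through P; the value ejected from row 1 is w(i).

Step i=5: Q has 5 at row 3, column 1; remove 4 from row 3 of P and reverse-bump: 4 enters row 2 and ejects 3; 3 enters row 1 and ejects 2. So w(5) = 2. P is now [[1, 3], [4, 5]].
Step i=4: Q has 4 at row 2, column 2; remove 5 from row 2 of P and reverse-bump: 5 enters row 1 and ejects 3. So w(4) = 3. P is now [[1, 5], [4]].
Step i=3: Q has 3 at row 1, column 2; remove that cell from P, ejecting 5. So w(3) = 5. P is now [[1], [4]].
Step i=2: Q has 2 at row 2, column 1; remove 4 from row 2 of P and reverse-bump: 4 enters row 1 and ejects 1. So w(2) = 1. P is now [[4]].
Step i=1: Q has 1 at row 1, column 1; remove that cell from P, ejecting 4. So w(1) = 4. P is now [].

So w = 4 1 5 3 2.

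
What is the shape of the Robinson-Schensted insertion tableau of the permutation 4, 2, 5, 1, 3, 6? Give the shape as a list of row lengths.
[3, 2, 1]

Row-insert each entry into an empty tableau.

After inserting 4: P = [[4]].
After inserting 2: P = [[2], [4]].
After inserting 5: P = [[2, 5], [4]].
After inserting 1: P = [[1, 5], [2], [4]].
After inserting 3: P = [[1, 3], [2, 5], [4]].
After inserting 6: P = [[1, 3, 6], [2, 5], [4]].

The final insertion tableau P = [[1, 3, 6], [2, 5], [4]] has shape [3, 2, 1].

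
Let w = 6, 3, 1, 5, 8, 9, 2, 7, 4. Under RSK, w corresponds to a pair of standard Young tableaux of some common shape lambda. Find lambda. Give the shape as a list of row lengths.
[4, 3, 2]

Row-insert each entry into an empty tableau.

After inserting 6: P = [[6]].
After inserting 3: P = [[3], [6]].
After inserting 1: P = [[1], [3], [6]].
After inserting 5: P = [[1, 5], [3], [6]].
After inserting 8: P = [[1, 5, 8], [3], [6]].
After inserting 9: P = [[1, 5, 8, 9], [3], [6]].
After inserting 2: P = [[1, 2, 8, 9], [3, 5], [6]].
After inserting 7: P = [[1, 2, 7, 9], [3, 5, 8], [6]].
After inserting 4: P = [[1, 2, 4, 9], [3, 5, 7], [6, 8]].

The final insertion tableau P = [[1, 2, 4, 9], [3, 5, 7], [6, 8]] has shape [4, 3, 2].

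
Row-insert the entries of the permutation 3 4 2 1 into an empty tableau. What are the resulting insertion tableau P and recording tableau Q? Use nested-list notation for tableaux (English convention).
Insert each entry of the permutation into P by Schensted row insertion, recording in Q the position of each new cell.

After inserting 3: P = [[3]].
After inserting 4: P = [[3, 4]].
After inserting 2: P = [[2, 4], [3]].
After inserting 1: P = [[1, 4], [2], [3]].

So P = [[1, 4], [2], [3]], Q = [[1, 2], [3], [4]].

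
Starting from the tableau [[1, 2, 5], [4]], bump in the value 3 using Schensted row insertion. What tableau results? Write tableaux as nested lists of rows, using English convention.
[[1, 2, 3], [4, 5]]

In row 1, 3 replaces 5 (the leftmost entry greater than 3); 5 is bumped to row 2. 5 is appended to row 2. The new tableau is [[1, 2, 3], [4, 5]].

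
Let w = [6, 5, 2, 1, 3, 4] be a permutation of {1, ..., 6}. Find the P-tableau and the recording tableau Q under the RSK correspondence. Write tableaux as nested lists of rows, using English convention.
Insert each entry of the permutation into P by Schensted row insertion, recording in Q the position of each new cell.

Insert 6: appended to row 1. P = [[6]].
Insert 5: 5 bumps 6 from row 1; 6 starts row 2. P = [[5], [6]].
Insert 2: 2 bumps 5 from row 1; 5 bumps 6 from row 2; 6 starts row 3. P = [[2], [5], [6]].
Insert 1: 1 bumps 2 from row 1; 2 bumps 5 from row 2; 5 bumps 6 from row 3; 6 starts row 4. P = [[1], [2], [5], [6]].
Insert 3: appended to row 1. P = [[1, 3], [2], [5], [6]].
Insert 4: appended to row 1. P = [[1, 3, 4], [2], [5], [6]].

So P = [[1, 3, 4], [2], [5], [6]], Q = [[1, 5, 6], [2], [3], [4]].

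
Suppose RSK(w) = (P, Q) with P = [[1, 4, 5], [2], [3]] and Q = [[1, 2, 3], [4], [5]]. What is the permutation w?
Reverse RSK: for i = n, n-1, ..., 1, locate i in Q, remove the corresponding corner cell from P, and reverse-bump its entry up through P; the value ejected from row 1 is w(i).

So w = 3 4 5 2 1.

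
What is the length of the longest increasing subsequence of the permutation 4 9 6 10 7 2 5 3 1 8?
4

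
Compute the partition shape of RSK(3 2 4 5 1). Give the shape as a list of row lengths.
Row-insert each entry into an empty tableau.

After inserting 3: P = [[3]].
After inserting 2: P = [[2], [3]].
After inserting 4: P = [[2, 4], [3]].
After inserting 5: P = [[2, 4, 5], [3]].
After inserting 1: P = [[1, 4, 5], [2], [3]].

The final insertion tableau P = [[1, 4, 5], [2], [3]] has shape [3, 1, 1].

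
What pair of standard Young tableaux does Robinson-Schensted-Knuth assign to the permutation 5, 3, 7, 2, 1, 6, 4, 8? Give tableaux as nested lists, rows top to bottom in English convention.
Insert each entry of the permutation into P by Schensted row insertion, recording in Q the position of each new cell.

Insert 5: appended to row 1. P = [[5]].
Insert 3: 3 bumps 5 from row 1; 5 starts row 2. P = [[3], [5]].
Insert 7: appended to row 1. P = [[3, 7], [5]].
Insert 2: 2 bumps 3 from row 1; 3 bumps 5 from row 2; 5 starts row 3. P = [[2, 7], [3], [5]].
Insert 1: 1 bumps 2 from row 1; 2 bumps 3 from row 2; 3 bumps 5 from row 3; 5 starts row 4. P = [[1, 7], [2], [3], [5]].
Insert 6: 6 bumps 7 from row 1; 7 appends to row 2. P = [[1, 6], [2, 7], [3], [5]].
Insert 4: 4 bumps 6 from row 1; 6 bumps 7 from row 2; 7 appends to row 3. P = [[1, 4], [2, 6], [3, 7], [5]].
Insert 8: appended to row 1. P = [[1, 4, 8], [2, 6], [3, 7], [5]].

So P = [[1, 4, 8], [2, 6], [3, 7], [5]], Q = [[1, 3, 8], [2, 6], [4, 7], [5]].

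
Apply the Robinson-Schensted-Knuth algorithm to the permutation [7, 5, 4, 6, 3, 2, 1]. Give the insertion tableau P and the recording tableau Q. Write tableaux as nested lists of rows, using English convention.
P = [[1, 6], [2], [3], [4], [5], [7]], Q = [[1, 4], [2], [3], [5], [6], [7]]

Insert each entry of the permutation into P by Schensted row insertion, recording in Q the position of each new cell.

Insert 7: appended to row 1. P = [[7]], Q = [[1]].
Insert 5: 5 bumps 7 from row 1; 7 starts row 2. P = [[5], [7]], Q = [[1], [2]].
Insert 4: 4 bumps 5 from row 1; 5 bumps 7 from row 2; 7 starts row 3. P = [[4], [5], [7]], Q = [[1], [2], [3]].
Insert 6: appended to row 1. P = [[4, 6], [5], [7]], Q = [[1, 4], [2], [3]].
Insert 3: 3 bumps 4 from row 1; 4 bumps 5 from row 2; 5 bumps 7 from row 3; 7 starts row 4. P = [[3, 6], [4], [5], [7]], Q = [[1, 4], [2], [3], [5]].
Insert 2: 2 bumps 3 from row 1; 3 bumps 4 from row 2; 4 bumps 5 from row 3; 5 bumps 7 from row 4; 7 starts row 5. P = [[2, 6], [3], [4], [5], [7]], Q = [[1, 4], [2], [3], [5], [6]].
Insert 1: 1 bumps 2 from row 1; 2 bumps 3 from row 2; 3 bumps 4 from row 3; 4 bumps 5 from row 4; 5 bumps 7 from row 5; 7 starts row 6. P = [[1, 6], [2], [3], [4], [5], [7]], Q = [[1, 4], [2], [3], [5], [6], [7]].

So P = [[1, 6], [2], [3], [4], [5], [7]], Q = [[1, 4], [2], [3], [5], [6], [7]].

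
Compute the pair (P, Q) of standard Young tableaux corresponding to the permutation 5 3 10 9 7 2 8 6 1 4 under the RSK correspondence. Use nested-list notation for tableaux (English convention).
P = [[1, 4, 8], [2, 6], [3, 7], [5, 9], [10]], Q = [[1, 3, 7], [2, 4], [5, 8], [6, 10], [9]]

Insert each entry of the permutation into P by Schensted row insertion, recording in Q the position of each new cell.

Insert 5: appended to row 1. P = [[5]].
Insert 3: 3 bumps 5 from row 1; 5 starts row 2. P = [[3], [5]].
Insert 10: appended to row 1. P = [[3, 10], [5]].
Insert 9: 9 bumps 10 from row 1; 10 appends to row 2. P = [[3, 9], [5, 10]].
Insert 7: 7 bumps 9 from row 1; 9 bumps 10 from row 2; 10 starts row 3. P = [[3, 7], [5, 9], [10]].
Insert 2: 2 bumps 3 from row 1; 3 bumps 5 from row 2; 5 bumps 10 from row 3; 10 starts row 4. P = [[2, 7], [3, 9], [5], [10]].
Insert 8: appended to row 1. P = [[2, 7, 8], [3, 9], [5], [10]].
Insert 6: 6 bumps 7 from row 1; 7 bumps 9 from row 2; 9 appends to row 3. P = [[2, 6, 8], [3, 7], [5, 9], [10]].
Insert 1: 1 bumps 2 from row 1; 2 bumps 3 from row 2; 3 bumps 5 from row 3; 5 bumps 10 from row 4; 10 starts row 5. P = [[1, 6, 8], [2, 7], [3, 9], [5], [10]].
Insert 4: 4 bumps 6 from row 1; 6 bumps 7 from row 2; 7 bumps 9 from row 3; 9 appends to row 4. P = [[1, 4, 8], [2, 6], [3, 7], [5, 9], [10]].

So P = [[1, 4, 8], [2, 6], [3, 7], [5, 9], [10]], Q = [[1, 3, 7], [2, 4], [5, 8], [6, 10], [9]].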